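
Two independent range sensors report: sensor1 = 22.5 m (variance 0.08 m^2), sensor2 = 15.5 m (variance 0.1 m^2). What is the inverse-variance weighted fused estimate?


w1 = (1/var1) / (1/var1 + 1/var2)
   = 12.5 / (12.5 + 10.0) = 0.5556
w2 = 1 - w1 = 0.4444
fused = w1*s1 + w2*s2 = 12.5 + 6.8889
= 19.3889 m


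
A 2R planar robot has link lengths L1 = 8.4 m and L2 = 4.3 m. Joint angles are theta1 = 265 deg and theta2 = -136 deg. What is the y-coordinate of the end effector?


Convert angles to radians: theta1 = 4.6251, theta2 = -2.3736
y = L1*sin(theta1) + L2*sin(theta1+theta2)
y = -8.368 + 3.3417
y = -5.0263


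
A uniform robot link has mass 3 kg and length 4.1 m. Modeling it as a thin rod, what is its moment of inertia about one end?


I = (1/3) * m * L^2
= (1/3) * 3 * 4.1^2
= 0.333333 * 3 * 16.81
= 16.81 kg*m^2


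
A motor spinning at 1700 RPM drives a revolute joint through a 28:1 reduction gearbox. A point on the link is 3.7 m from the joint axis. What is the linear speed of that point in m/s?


omega_motor = 1700 * 2*pi/60 = 178.0236 rad/s
omega_joint = omega_motor / 28 = 6.358 rad/s
v = omega_joint * r = 6.358 * 3.7
= 23.5245 m/s


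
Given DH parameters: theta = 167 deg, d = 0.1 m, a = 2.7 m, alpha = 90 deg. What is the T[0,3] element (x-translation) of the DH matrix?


T[0,3] = a * cos(theta)
= 2.7 * cos(167 deg)
= 2.7 * -0.9744
= -2.6308


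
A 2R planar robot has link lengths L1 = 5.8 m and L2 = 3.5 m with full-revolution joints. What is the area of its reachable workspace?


r_max = L1 + L2 = 9.3 m
r_min = |L1 - L2| = 2.3 m
Area = pi*(r_max^2 - r_min^2)
= pi*(86.49 - 5.29)
= pi * 81.2
= 255.0973 m^2


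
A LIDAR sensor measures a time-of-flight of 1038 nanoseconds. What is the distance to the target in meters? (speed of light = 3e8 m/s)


tof = 1038 ns = 1.038e-06 s
dist = c * tof / 2
= 3e8 * 1.038e-06 / 2
= 155.7 m


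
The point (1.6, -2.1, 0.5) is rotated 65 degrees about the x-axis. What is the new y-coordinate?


Rotation about x-axis: y' = y*cos(theta) - z*sin(theta)
= -2.1 * 0.4226 - 0.5 * 0.9063
= -1.3407


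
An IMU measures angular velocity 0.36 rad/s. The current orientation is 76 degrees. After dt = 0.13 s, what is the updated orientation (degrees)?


delta_theta = w * dt = 0.36 * 0.13 = 0.0468 rad
= 2.6814 deg
theta_new = 76 + 2.6814 = 78.6814 deg


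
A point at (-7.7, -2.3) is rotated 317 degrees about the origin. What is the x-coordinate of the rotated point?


x' = x*cos(theta) - y*sin(theta)
cos(317 deg) = 0.7314, sin(317 deg) = -0.682
x' = -7.7 * 0.7314 - -2.3 * -0.682
= -5.6314 - 1.5686
= -7.2


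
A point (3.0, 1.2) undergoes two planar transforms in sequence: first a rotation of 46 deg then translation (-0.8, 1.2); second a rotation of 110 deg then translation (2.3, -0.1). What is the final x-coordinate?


After transform 1:
x1 = cos(46)*3.0 - sin(46)*1.2 + -0.8 = 0.4208
y1 = sin(46)*3.0 + cos(46)*1.2 + 1.2 = 4.1916
After transform 2:
x2 = cos(110)*0.4208 - sin(110)*4.1916 + 2.3
= -1.7827


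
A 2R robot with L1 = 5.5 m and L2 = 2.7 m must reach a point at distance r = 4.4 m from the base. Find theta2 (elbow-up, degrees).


cos(theta2) = (r^2 - L1^2 - L2^2) / (2*L1*L2)
cos(theta2) = (19.36 - 30.25 - 7.29) / 29.7
cos(theta2) = -0.612121
theta2 = 127.743 degrees


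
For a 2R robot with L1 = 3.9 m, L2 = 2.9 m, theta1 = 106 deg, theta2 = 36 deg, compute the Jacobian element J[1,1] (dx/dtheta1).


J[1,1] = -L1*sin(t1) - L2*sin(t1+t2)
= -3.9*sin(106) - 2.9*sin(142)
= -5.5343


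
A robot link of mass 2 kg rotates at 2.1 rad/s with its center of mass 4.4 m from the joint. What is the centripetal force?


F = m * omega^2 * r
= 2 * 2.1^2 * 4.4
= 2 * 4.41 * 4.4
= 38.808 N


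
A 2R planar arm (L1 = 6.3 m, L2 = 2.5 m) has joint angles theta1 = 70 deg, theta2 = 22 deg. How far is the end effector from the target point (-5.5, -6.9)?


End effector via forward kinematics:
x = L1*cos(t1) + L2*cos(t1+t2) = 2.0675
y = L1*sin(t1) + L2*sin(t1+t2) = 8.4185
Distance to target:
d = sqrt((-5.5 - 2.0675)^2 + (-6.9 - 8.4185)^2)
= sqrt(57.2667 + 234.6577)
= 17.0858 m


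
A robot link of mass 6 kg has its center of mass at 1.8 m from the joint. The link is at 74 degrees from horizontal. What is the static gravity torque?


tau = m*g*L*cos(angle)
= 6 * 9.81 * 1.8 * cos(74 deg)
= 6 * 9.81 * 1.8 * 0.2756
= 29.2032 Nm


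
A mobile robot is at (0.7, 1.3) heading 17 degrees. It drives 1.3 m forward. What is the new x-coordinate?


x_new = x0 + d*cos(theta)
= 0.7 + 1.3*cos(17)
= 0.7 + 1.2432
= 1.9432


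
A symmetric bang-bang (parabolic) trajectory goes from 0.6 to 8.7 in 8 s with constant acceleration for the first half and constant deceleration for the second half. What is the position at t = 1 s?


Symmetric rest-to-rest: each phase covers (pf-p0)/2 in time T/2. 0.5*a*(T/2)^2 = (pf-p0)/2 => a = 4*(pf-p0)/T^2
a = 4*(8.7-0.6)/8^2 = 0.5062
t = 1 is in the acceleration phase (t <= T/2).
p = p0 + 0.5*a*t^2 = 0.6 + 0.5*0.5062*1^2
= 0.8531


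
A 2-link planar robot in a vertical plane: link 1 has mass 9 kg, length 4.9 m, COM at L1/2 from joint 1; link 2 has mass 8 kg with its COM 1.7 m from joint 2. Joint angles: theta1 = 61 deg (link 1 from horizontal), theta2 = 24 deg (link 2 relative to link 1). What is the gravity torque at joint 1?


Horizontal distance from joint 1 to link-1 COM:
  x_c1 = (L1/2)*cos(t1) = 2.45 * 0.4848 = 1.1878 m
Horizontal distance from joint 1 to link-2 COM:
  x_c2 = L1*cos(t1) + Lc2*cos(t1+t2)
       = 4.9*0.4848 + 1.7*0.0872 = 2.5237 m
tau1 = m1*g*x_c1 + m2*g*x_c2
     = 9*9.81*1.1878 + 8*9.81*2.5237
     = 104.8694 + 198.0625
     = 302.9319 Nm


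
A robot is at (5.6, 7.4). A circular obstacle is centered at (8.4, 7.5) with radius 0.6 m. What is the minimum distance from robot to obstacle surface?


center_dist = sqrt((5.6-8.4)^2 + (7.4-7.5)^2)
= sqrt(7.84 + 0.01)
= 2.8018
min_dist = center_dist - radius = 2.8018 - 0.6 = 2.2018 m


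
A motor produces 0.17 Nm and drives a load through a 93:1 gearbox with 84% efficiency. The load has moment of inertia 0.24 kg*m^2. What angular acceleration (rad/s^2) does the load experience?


tau_out = tau_motor * N * eta
= 0.17 * 93 * 0.84 = 13.2804 Nm
alpha = tau_out / I = 13.2804 / 0.24
= 55.335 rad/s^2


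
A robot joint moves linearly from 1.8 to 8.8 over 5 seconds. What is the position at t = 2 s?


s = t/T = 2/5 = 0.4
p(t) = p0 + (pf-p0)*s
= 1.8 + (8.8 - 1.8) * 0.4
= 4.6


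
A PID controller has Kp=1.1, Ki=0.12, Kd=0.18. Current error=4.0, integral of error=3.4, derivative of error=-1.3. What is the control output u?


u = Kp*e + Ki*int(e) + Kd*de/dt
= 1.1*4.0 + 0.12*3.4 + 0.18*(-1.3)
= 4.4 + 0.408 + -0.234
= 4.574


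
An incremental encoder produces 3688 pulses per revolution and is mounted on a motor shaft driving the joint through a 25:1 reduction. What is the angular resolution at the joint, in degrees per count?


counts per rev = 3688
effective counts at joint = 3688 * 25 = 92200
resolution = 360 / 92200
= 0.0039 deg/count


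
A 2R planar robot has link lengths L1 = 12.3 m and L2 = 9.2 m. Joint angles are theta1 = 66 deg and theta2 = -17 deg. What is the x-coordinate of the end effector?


Convert angles to radians: theta1 = 1.1519, theta2 = -0.2967
x = L1*cos(theta1) + L2*cos(theta1+theta2)
x = 5.0029 + 6.0357
x = 11.0386


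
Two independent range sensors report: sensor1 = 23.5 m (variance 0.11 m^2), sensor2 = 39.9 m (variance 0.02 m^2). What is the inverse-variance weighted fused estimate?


w1 = (1/var1) / (1/var1 + 1/var2)
   = 9.0909 / (9.0909 + 50.0) = 0.1538
w2 = 1 - w1 = 0.8462
fused = w1*s1 + w2*s2 = 3.6154 + 33.7615
= 37.3769 m


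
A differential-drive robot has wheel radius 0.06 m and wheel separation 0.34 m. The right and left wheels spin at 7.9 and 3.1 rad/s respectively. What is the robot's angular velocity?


vR = r*wR = 0.06*7.9 = 0.474 m/s
vL = r*wL = 0.06*3.1 = 0.186 m/s
v = (vR+vL)/2 = 0.33 m/s
omega = (vR-vL)/L = 0.8471 rad/s
angular velocity = 0.8471 rad/s


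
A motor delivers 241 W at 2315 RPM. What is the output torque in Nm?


omega = 2315 * 2*pi/60 = 242.4262 rad/s
tau = P / omega = 241 / 242.4262
= 0.9941 Nm


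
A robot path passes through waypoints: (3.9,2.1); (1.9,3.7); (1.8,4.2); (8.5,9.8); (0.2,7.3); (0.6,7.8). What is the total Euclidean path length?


Segment lengths:
  seg1 = sqrt((-2.0)^2 + (1.6)^2) = 2.5612
  seg2 = sqrt((-0.1)^2 + (0.5)^2) = 0.5099
  seg3 = sqrt((6.7)^2 + (5.6)^2) = 8.7321
  seg4 = sqrt((-8.3)^2 + (-2.5)^2) = 8.6683
  seg5 = sqrt((0.4)^2 + (0.5)^2) = 0.6403
Total = 21.1119


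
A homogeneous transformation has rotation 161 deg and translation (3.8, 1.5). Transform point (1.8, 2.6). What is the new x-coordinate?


x' = cos(theta)*px - sin(theta)*py + tx
= -0.9455*1.8 - 0.3256*2.6 + 3.8
= 1.2516


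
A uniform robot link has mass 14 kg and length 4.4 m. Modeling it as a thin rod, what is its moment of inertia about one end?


I = (1/3) * m * L^2
= (1/3) * 14 * 4.4^2
= 0.333333 * 14 * 19.36
= 90.3467 kg*m^2


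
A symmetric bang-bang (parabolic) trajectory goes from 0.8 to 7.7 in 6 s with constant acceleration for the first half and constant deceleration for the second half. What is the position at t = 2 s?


Symmetric rest-to-rest: each phase covers (pf-p0)/2 in time T/2. 0.5*a*(T/2)^2 = (pf-p0)/2 => a = 4*(pf-p0)/T^2
a = 4*(7.7-0.8)/6^2 = 0.7667
t = 2 is in the acceleration phase (t <= T/2).
p = p0 + 0.5*a*t^2 = 0.8 + 0.5*0.7667*2^2
= 2.3333


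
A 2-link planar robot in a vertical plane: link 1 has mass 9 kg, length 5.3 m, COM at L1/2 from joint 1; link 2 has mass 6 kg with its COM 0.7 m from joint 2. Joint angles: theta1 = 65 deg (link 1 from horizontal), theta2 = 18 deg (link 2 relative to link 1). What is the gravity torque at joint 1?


Horizontal distance from joint 1 to link-1 COM:
  x_c1 = (L1/2)*cos(t1) = 2.65 * 0.4226 = 1.1199 m
Horizontal distance from joint 1 to link-2 COM:
  x_c2 = L1*cos(t1) + Lc2*cos(t1+t2)
       = 5.3*0.4226 + 0.7*0.1219 = 2.3252 m
tau1 = m1*g*x_c1 + m2*g*x_c2
     = 9*9.81*1.1199 + 6*9.81*2.3252
     = 98.8794 + 136.8604
     = 235.7398 Nm


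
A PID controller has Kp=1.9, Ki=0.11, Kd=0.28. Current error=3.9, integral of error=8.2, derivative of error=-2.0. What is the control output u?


u = Kp*e + Ki*int(e) + Kd*de/dt
= 1.9*3.9 + 0.11*8.2 + 0.28*(-2.0)
= 7.41 + 0.902 + -0.56
= 7.752


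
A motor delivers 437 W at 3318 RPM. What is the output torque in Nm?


omega = 3318 * 2*pi/60 = 347.4601 rad/s
tau = P / omega = 437 / 347.4601
= 1.2577 Nm


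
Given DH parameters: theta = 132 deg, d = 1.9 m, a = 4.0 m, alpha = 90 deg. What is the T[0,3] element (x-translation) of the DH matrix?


T[0,3] = a * cos(theta)
= 4.0 * cos(132 deg)
= 4.0 * -0.6691
= -2.6765


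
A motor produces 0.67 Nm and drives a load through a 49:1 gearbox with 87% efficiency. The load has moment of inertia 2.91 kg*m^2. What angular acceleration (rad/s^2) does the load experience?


tau_out = tau_motor * N * eta
= 0.67 * 49 * 0.87 = 28.5621 Nm
alpha = tau_out / I = 28.5621 / 2.91
= 9.8152 rad/s^2


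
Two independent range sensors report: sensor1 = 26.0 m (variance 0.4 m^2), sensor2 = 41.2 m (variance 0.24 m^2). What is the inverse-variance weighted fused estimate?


w1 = (1/var1) / (1/var1 + 1/var2)
   = 2.5 / (2.5 + 4.1667) = 0.375
w2 = 1 - w1 = 0.625
fused = w1*s1 + w2*s2 = 9.75 + 25.75
= 35.5 m


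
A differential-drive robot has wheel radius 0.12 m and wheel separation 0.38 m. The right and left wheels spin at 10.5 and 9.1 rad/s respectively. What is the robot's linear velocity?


vR = r*wR = 0.12*10.5 = 1.26 m/s
vL = r*wL = 0.12*9.1 = 1.092 m/s
v = (vR+vL)/2 = 1.176 m/s
omega = (vR-vL)/L = 0.4421 rad/s
linear velocity = 1.176 m/s


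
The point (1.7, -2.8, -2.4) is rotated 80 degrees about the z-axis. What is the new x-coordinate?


Rotation about z-axis: x' = x*cos(theta) - y*sin(theta)
= 1.7 * 0.1736 - -2.8 * 0.9848
= 3.0527


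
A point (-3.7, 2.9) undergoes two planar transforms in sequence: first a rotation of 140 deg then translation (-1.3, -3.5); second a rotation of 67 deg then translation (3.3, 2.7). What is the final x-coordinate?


After transform 1:
x1 = cos(140)*-3.7 - sin(140)*2.9 + -1.3 = -0.3297
y1 = sin(140)*-3.7 + cos(140)*2.9 + -3.5 = -8.0998
After transform 2:
x2 = cos(67)*-0.3297 - sin(67)*-8.0998 + 3.3
= 10.6271


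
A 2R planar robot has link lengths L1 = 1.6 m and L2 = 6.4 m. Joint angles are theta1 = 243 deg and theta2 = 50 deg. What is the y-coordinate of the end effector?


Convert angles to radians: theta1 = 4.2412, theta2 = 0.8727
y = L1*sin(theta1) + L2*sin(theta1+theta2)
y = -1.4256 + -5.8912
y = -7.3168


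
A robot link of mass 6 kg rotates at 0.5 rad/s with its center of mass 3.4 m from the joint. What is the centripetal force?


F = m * omega^2 * r
= 6 * 0.5^2 * 3.4
= 6 * 0.25 * 3.4
= 5.1 N


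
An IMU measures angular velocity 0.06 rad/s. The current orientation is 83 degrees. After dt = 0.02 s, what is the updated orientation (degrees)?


delta_theta = w * dt = 0.06 * 0.02 = 0.0012 rad
= 0.0688 deg
theta_new = 83 + 0.0688 = 83.0688 deg


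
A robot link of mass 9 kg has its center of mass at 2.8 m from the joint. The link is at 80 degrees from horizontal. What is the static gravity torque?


tau = m*g*L*cos(angle)
= 9 * 9.81 * 2.8 * cos(80 deg)
= 9 * 9.81 * 2.8 * 0.1736
= 42.9279 Nm


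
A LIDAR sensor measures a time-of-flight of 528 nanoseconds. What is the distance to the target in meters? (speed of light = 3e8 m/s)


tof = 528 ns = 5.28e-07 s
dist = c * tof / 2
= 3e8 * 5.28e-07 / 2
= 79.2 m


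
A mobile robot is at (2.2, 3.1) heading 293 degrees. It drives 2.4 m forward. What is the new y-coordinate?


y_new = y0 + d*sin(theta)
= 3.1 + 2.4*sin(293)
= 3.1 + -2.2092
= 0.8908


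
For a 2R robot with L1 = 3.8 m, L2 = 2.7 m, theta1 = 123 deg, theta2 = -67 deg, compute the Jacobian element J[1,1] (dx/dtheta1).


J[1,1] = -L1*sin(t1) - L2*sin(t1+t2)
= -3.8*sin(123) - 2.7*sin(56)
= -5.4253


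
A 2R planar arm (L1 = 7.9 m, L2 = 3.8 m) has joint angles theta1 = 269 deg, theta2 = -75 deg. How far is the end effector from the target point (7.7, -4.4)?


End effector via forward kinematics:
x = L1*cos(t1) + L2*cos(t1+t2) = -3.825
y = L1*sin(t1) + L2*sin(t1+t2) = -8.8181
Distance to target:
d = sqrt((7.7 - -3.825)^2 + (-4.4 - -8.8181)^2)
= sqrt(132.8256 + 19.5196)
= 12.3428 m


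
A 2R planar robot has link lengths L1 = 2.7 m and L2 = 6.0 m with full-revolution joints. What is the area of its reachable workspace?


r_max = L1 + L2 = 8.7 m
r_min = |L1 - L2| = 3.3 m
Area = pi*(r_max^2 - r_min^2)
= pi*(75.69 - 10.89)
= pi * 64.8
= 203.5752 m^2


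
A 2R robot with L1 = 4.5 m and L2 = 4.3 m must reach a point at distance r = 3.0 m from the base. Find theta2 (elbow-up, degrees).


cos(theta2) = (r^2 - L1^2 - L2^2) / (2*L1*L2)
cos(theta2) = (9.0 - 20.25 - 18.49) / 38.7
cos(theta2) = -0.768475
theta2 = 140.2172 degrees


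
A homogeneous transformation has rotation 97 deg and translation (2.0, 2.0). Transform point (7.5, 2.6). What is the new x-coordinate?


x' = cos(theta)*px - sin(theta)*py + tx
= -0.1219*7.5 - 0.9925*2.6 + 2.0
= -1.4946


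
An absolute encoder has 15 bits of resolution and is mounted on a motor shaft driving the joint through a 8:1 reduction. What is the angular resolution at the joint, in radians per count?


counts = 2^15 = 32768
effective counts at joint = 32768 * 8 = 262144
resolution = 2*pi / 262144
= 2.3968e-05 rad/count


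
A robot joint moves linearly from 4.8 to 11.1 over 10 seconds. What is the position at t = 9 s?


s = t/T = 9/10 = 0.9
p(t) = p0 + (pf-p0)*s
= 4.8 + (11.1 - 4.8) * 0.9
= 10.47


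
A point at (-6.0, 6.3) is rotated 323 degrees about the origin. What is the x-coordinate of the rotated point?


x' = x*cos(theta) - y*sin(theta)
cos(323 deg) = 0.7986, sin(323 deg) = -0.6018
x' = -6.0 * 0.7986 - 6.3 * -0.6018
= -4.7918 - -3.7914
= -1.0004


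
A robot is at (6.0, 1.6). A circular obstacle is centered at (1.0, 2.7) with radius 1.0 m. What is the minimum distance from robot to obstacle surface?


center_dist = sqrt((6.0-1.0)^2 + (1.6-2.7)^2)
= sqrt(25.0 + 1.21)
= 5.1196
min_dist = center_dist - radius = 5.1196 - 1.0 = 4.1196 m


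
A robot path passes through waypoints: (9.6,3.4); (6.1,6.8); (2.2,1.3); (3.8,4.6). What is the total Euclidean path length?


Segment lengths:
  seg1 = sqrt((-3.5)^2 + (3.4)^2) = 4.8795
  seg2 = sqrt((-3.9)^2 + (-5.5)^2) = 6.7424
  seg3 = sqrt((1.6)^2 + (3.3)^2) = 3.6674
Total = 15.2894


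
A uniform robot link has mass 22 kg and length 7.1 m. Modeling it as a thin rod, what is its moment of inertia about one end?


I = (1/3) * m * L^2
= (1/3) * 22 * 7.1^2
= 0.333333 * 22 * 50.41
= 369.6733 kg*m^2


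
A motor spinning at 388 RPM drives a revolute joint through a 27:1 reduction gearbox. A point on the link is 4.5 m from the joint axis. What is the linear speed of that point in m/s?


omega_motor = 388 * 2*pi/60 = 40.6313 rad/s
omega_joint = omega_motor / 27 = 1.5049 rad/s
v = omega_joint * r = 1.5049 * 4.5
= 6.7719 m/s


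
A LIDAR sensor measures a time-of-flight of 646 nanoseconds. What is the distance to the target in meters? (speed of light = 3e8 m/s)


tof = 646 ns = 6.46e-07 s
dist = c * tof / 2
= 3e8 * 6.46e-07 / 2
= 96.9 m


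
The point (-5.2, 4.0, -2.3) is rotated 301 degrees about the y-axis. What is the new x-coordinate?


Rotation about y-axis: x' = x*cos(theta) + z*sin(theta)
= -5.2 * 0.515 + -2.3 * -0.8572
= -0.7067


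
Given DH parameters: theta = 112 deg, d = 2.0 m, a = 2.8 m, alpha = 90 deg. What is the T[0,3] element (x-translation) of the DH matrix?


T[0,3] = a * cos(theta)
= 2.8 * cos(112 deg)
= 2.8 * -0.3746
= -1.0489


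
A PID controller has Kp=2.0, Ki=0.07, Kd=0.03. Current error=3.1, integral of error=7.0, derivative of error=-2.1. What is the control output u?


u = Kp*e + Ki*int(e) + Kd*de/dt
= 2.0*3.1 + 0.07*7.0 + 0.03*(-2.1)
= 6.2 + 0.49 + -0.063
= 6.627


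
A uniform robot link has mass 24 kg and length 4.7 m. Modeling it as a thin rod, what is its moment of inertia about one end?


I = (1/3) * m * L^2
= (1/3) * 24 * 4.7^2
= 0.333333 * 24 * 22.09
= 176.72 kg*m^2


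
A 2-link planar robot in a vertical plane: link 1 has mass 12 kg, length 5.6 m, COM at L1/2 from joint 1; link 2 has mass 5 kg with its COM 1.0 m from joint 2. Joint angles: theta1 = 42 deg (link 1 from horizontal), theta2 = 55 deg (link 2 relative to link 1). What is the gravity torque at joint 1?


Horizontal distance from joint 1 to link-1 COM:
  x_c1 = (L1/2)*cos(t1) = 2.8 * 0.7431 = 2.0808 m
Horizontal distance from joint 1 to link-2 COM:
  x_c2 = L1*cos(t1) + Lc2*cos(t1+t2)
       = 5.6*0.7431 + 1.0*-0.1219 = 4.0397 m
tau1 = m1*g*x_c1 + m2*g*x_c2
     = 12*9.81*2.0808 + 5*9.81*4.0397
     = 244.9524 + 198.1493
     = 443.1018 Nm


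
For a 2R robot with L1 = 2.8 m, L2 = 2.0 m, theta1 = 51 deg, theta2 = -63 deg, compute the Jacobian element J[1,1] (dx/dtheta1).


J[1,1] = -L1*sin(t1) - L2*sin(t1+t2)
= -2.8*sin(51) - 2.0*sin(-12)
= -1.7602


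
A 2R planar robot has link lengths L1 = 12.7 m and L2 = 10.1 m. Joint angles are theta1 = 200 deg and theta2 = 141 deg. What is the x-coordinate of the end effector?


Convert angles to radians: theta1 = 3.4907, theta2 = 2.4609
x = L1*cos(theta1) + L2*cos(theta1+theta2)
x = -11.9341 + 9.5497
x = -2.3844


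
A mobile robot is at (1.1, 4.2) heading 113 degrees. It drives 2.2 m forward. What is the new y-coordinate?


y_new = y0 + d*sin(theta)
= 4.2 + 2.2*sin(113)
= 4.2 + 2.0251
= 6.2251


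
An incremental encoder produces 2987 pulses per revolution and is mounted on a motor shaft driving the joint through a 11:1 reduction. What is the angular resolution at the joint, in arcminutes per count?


counts per rev = 2987
effective counts at joint = 2987 * 11 = 32857
resolution = 360*60 / 32857
= 0.6574 arcmin/count


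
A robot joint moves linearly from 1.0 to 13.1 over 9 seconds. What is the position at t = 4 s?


s = t/T = 4/9 = 0.4444
p(t) = p0 + (pf-p0)*s
= 1.0 + (13.1 - 1.0) * 0.4444
= 6.3778


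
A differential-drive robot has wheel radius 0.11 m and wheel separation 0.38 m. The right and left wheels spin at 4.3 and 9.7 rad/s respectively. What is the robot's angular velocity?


vR = r*wR = 0.11*4.3 = 0.473 m/s
vL = r*wL = 0.11*9.7 = 1.067 m/s
v = (vR+vL)/2 = 0.77 m/s
omega = (vR-vL)/L = -1.5632 rad/s
angular velocity = -1.5632 rad/s


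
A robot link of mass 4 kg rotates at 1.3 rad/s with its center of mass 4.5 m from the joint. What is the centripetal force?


F = m * omega^2 * r
= 4 * 1.3^2 * 4.5
= 4 * 1.69 * 4.5
= 30.42 N


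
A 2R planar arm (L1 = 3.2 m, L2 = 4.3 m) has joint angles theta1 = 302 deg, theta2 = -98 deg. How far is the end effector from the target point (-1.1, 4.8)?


End effector via forward kinematics:
x = L1*cos(t1) + L2*cos(t1+t2) = -2.2325
y = L1*sin(t1) + L2*sin(t1+t2) = -4.4627
Distance to target:
d = sqrt((-1.1 - -2.2325)^2 + (4.8 - -4.4627)^2)
= sqrt(1.2826 + 85.798)
= 9.3317 m


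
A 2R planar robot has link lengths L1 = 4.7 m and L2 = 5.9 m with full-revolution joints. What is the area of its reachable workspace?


r_max = L1 + L2 = 10.6 m
r_min = |L1 - L2| = 1.2 m
Area = pi*(r_max^2 - r_min^2)
= pi*(112.36 - 1.44)
= pi * 110.92
= 348.4655 m^2


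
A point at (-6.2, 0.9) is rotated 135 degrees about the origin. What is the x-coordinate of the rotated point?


x' = x*cos(theta) - y*sin(theta)
cos(135 deg) = -0.7071, sin(135 deg) = 0.7071
x' = -6.2 * -0.7071 - 0.9 * 0.7071
= 4.3841 - 0.6364
= 3.7477


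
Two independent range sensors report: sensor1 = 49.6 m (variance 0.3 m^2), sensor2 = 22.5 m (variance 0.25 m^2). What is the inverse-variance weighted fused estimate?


w1 = (1/var1) / (1/var1 + 1/var2)
   = 3.3333 / (3.3333 + 4.0) = 0.4545
w2 = 1 - w1 = 0.5455
fused = w1*s1 + w2*s2 = 22.5455 + 12.2727
= 34.8182 m


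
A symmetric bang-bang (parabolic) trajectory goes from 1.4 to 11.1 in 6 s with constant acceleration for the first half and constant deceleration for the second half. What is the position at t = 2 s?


Symmetric rest-to-rest: each phase covers (pf-p0)/2 in time T/2. 0.5*a*(T/2)^2 = (pf-p0)/2 => a = 4*(pf-p0)/T^2
a = 4*(11.1-1.4)/6^2 = 1.0778
t = 2 is in the acceleration phase (t <= T/2).
p = p0 + 0.5*a*t^2 = 1.4 + 0.5*1.0778*2^2
= 3.5556


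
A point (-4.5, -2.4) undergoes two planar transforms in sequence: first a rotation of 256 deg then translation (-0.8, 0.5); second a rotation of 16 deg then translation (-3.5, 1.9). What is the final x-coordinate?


After transform 1:
x1 = cos(256)*-4.5 - sin(256)*-2.4 + -0.8 = -2.0401
y1 = sin(256)*-4.5 + cos(256)*-2.4 + 0.5 = 5.4469
After transform 2:
x2 = cos(16)*-2.0401 - sin(16)*5.4469 + -3.5
= -6.9624


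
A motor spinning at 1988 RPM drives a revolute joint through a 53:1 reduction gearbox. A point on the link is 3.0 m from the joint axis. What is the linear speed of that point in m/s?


omega_motor = 1988 * 2*pi/60 = 208.1829 rad/s
omega_joint = omega_motor / 53 = 3.928 rad/s
v = omega_joint * r = 3.928 * 3.0
= 11.7839 m/s


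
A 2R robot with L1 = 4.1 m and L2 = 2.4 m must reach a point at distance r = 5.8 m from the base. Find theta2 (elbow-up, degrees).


cos(theta2) = (r^2 - L1^2 - L2^2) / (2*L1*L2)
cos(theta2) = (33.64 - 16.81 - 5.76) / 19.68
cos(theta2) = 0.5625
theta2 = 55.7711 degrees


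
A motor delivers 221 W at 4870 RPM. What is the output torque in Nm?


omega = 4870 * 2*pi/60 = 509.9852 rad/s
tau = P / omega = 221 / 509.9852
= 0.4333 Nm


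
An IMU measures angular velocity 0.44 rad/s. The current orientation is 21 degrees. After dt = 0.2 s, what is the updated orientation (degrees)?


delta_theta = w * dt = 0.44 * 0.2 = 0.088 rad
= 5.042 deg
theta_new = 21 + 5.042 = 26.042 deg


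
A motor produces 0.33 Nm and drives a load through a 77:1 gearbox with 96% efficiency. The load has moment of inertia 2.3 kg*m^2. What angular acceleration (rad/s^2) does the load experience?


tau_out = tau_motor * N * eta
= 0.33 * 77 * 0.96 = 24.3936 Nm
alpha = tau_out / I = 24.3936 / 2.3
= 10.6059 rad/s^2


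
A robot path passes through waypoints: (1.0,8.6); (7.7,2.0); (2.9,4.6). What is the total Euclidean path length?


Segment lengths:
  seg1 = sqrt((6.7)^2 + (-6.6)^2) = 9.4048
  seg2 = sqrt((-4.8)^2 + (2.6)^2) = 5.4589
Total = 14.8637


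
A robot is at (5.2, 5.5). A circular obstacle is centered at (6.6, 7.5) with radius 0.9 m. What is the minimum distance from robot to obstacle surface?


center_dist = sqrt((5.2-6.6)^2 + (5.5-7.5)^2)
= sqrt(1.96 + 4.0)
= 2.4413
min_dist = center_dist - radius = 2.4413 - 0.9 = 1.5413 m


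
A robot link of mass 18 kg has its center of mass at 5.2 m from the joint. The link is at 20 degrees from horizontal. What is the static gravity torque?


tau = m*g*L*cos(angle)
= 18 * 9.81 * 5.2 * cos(20 deg)
= 18 * 9.81 * 5.2 * 0.9397
= 862.8408 Nm


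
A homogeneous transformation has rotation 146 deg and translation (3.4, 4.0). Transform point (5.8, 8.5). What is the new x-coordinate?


x' = cos(theta)*px - sin(theta)*py + tx
= -0.829*5.8 - 0.5592*8.5 + 3.4
= -6.1616


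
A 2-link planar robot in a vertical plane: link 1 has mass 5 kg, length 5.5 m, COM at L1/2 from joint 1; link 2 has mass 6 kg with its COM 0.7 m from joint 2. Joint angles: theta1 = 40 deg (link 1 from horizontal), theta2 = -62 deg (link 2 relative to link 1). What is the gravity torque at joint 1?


Horizontal distance from joint 1 to link-1 COM:
  x_c1 = (L1/2)*cos(t1) = 2.75 * 0.766 = 2.1066 m
Horizontal distance from joint 1 to link-2 COM:
  x_c2 = L1*cos(t1) + Lc2*cos(t1+t2)
       = 5.5*0.766 + 0.7*0.9272 = 4.8623 m
tau1 = m1*g*x_c1 + m2*g*x_c2
     = 5*9.81*2.1066 + 6*9.81*4.8623
     = 103.3298 + 286.1934
     = 389.5232 Nm


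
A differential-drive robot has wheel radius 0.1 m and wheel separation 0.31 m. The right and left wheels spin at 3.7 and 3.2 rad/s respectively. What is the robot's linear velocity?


vR = r*wR = 0.1*3.7 = 0.37 m/s
vL = r*wL = 0.1*3.2 = 0.32 m/s
v = (vR+vL)/2 = 0.345 m/s
omega = (vR-vL)/L = 0.1613 rad/s
linear velocity = 0.345 m/s


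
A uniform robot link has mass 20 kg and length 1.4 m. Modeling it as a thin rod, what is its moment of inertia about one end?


I = (1/3) * m * L^2
= (1/3) * 20 * 1.4^2
= 0.333333 * 20 * 1.96
= 13.0667 kg*m^2


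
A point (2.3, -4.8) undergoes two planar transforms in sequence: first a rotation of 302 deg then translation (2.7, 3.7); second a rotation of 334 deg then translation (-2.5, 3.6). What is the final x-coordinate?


After transform 1:
x1 = cos(302)*2.3 - sin(302)*-4.8 + 2.7 = -0.1518
y1 = sin(302)*2.3 + cos(302)*-4.8 + 3.7 = -0.7941
After transform 2:
x2 = cos(334)*-0.1518 - sin(334)*-0.7941 + -2.5
= -2.9846


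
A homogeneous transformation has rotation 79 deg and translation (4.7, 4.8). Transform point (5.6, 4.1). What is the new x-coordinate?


x' = cos(theta)*px - sin(theta)*py + tx
= 0.1908*5.6 - 0.9816*4.1 + 4.7
= 1.7439


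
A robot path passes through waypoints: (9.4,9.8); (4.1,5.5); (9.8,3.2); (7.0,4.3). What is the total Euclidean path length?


Segment lengths:
  seg1 = sqrt((-5.3)^2 + (-4.3)^2) = 6.825
  seg2 = sqrt((5.7)^2 + (-2.3)^2) = 6.1465
  seg3 = sqrt((-2.8)^2 + (1.1)^2) = 3.0083
Total = 15.9798


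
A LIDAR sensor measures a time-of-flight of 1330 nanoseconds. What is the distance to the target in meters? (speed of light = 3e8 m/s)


tof = 1330 ns = 1.33e-06 s
dist = c * tof / 2
= 3e8 * 1.33e-06 / 2
= 199.5 m


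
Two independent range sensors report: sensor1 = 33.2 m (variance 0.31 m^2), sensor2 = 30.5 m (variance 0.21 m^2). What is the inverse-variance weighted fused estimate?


w1 = (1/var1) / (1/var1 + 1/var2)
   = 3.2258 / (3.2258 + 4.7619) = 0.4038
w2 = 1 - w1 = 0.5962
fused = w1*s1 + w2*s2 = 13.4077 + 18.1827
= 31.5904 m


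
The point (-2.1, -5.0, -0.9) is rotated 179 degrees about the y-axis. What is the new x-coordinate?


Rotation about y-axis: x' = x*cos(theta) + z*sin(theta)
= -2.1 * -0.9998 + -0.9 * 0.0175
= 2.084


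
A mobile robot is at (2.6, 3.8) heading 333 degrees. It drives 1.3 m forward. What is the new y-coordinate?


y_new = y0 + d*sin(theta)
= 3.8 + 1.3*sin(333)
= 3.8 + -0.5902
= 3.2098


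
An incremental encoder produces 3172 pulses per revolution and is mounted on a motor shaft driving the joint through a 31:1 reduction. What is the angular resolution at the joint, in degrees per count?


counts per rev = 3172
effective counts at joint = 3172 * 31 = 98332
resolution = 360 / 98332
= 0.0037 deg/count


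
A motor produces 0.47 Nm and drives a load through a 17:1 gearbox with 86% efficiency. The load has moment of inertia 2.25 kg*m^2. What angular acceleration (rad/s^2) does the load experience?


tau_out = tau_motor * N * eta
= 0.47 * 17 * 0.86 = 6.8714 Nm
alpha = tau_out / I = 6.8714 / 2.25
= 3.054 rad/s^2


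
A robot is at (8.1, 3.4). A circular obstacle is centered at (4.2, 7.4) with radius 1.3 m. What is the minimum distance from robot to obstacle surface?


center_dist = sqrt((8.1-4.2)^2 + (3.4-7.4)^2)
= sqrt(15.21 + 16.0)
= 5.5866
min_dist = center_dist - radius = 5.5866 - 1.3 = 4.2866 m


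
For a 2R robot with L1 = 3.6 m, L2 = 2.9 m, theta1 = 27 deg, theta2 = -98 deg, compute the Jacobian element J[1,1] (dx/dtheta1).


J[1,1] = -L1*sin(t1) - L2*sin(t1+t2)
= -3.6*sin(27) - 2.9*sin(-71)
= 1.1076


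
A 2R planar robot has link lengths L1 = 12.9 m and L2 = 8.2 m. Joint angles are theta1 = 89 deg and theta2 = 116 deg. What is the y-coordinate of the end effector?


Convert angles to radians: theta1 = 1.5533, theta2 = 2.0246
y = L1*sin(theta1) + L2*sin(theta1+theta2)
y = 12.898 + -3.4655
y = 9.4326


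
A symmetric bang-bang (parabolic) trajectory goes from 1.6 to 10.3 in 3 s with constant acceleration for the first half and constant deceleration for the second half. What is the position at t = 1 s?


Symmetric rest-to-rest: each phase covers (pf-p0)/2 in time T/2. 0.5*a*(T/2)^2 = (pf-p0)/2 => a = 4*(pf-p0)/T^2
a = 4*(10.3-1.6)/3^2 = 3.8667
t = 1 is in the acceleration phase (t <= T/2).
p = p0 + 0.5*a*t^2 = 1.6 + 0.5*3.8667*1^2
= 3.5333


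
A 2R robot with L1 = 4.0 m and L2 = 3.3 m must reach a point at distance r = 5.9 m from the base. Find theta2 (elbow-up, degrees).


cos(theta2) = (r^2 - L1^2 - L2^2) / (2*L1*L2)
cos(theta2) = (34.81 - 16.0 - 10.89) / 26.4
cos(theta2) = 0.3
theta2 = 72.5424 degrees


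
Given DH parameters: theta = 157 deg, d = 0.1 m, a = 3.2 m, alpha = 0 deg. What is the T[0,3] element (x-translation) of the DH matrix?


T[0,3] = a * cos(theta)
= 3.2 * cos(157 deg)
= 3.2 * -0.9205
= -2.9456


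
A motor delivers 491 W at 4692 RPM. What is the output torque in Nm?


omega = 4692 * 2*pi/60 = 491.3451 rad/s
tau = P / omega = 491 / 491.3451
= 0.9993 Nm


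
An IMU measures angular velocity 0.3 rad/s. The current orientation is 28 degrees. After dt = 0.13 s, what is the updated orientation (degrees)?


delta_theta = w * dt = 0.3 * 0.13 = 0.039 rad
= 2.2345 deg
theta_new = 28 + 2.2345 = 30.2345 deg


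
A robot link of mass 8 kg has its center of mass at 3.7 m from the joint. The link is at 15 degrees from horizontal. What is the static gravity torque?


tau = m*g*L*cos(angle)
= 8 * 9.81 * 3.7 * cos(15 deg)
= 8 * 9.81 * 3.7 * 0.9659
= 280.4817 Nm


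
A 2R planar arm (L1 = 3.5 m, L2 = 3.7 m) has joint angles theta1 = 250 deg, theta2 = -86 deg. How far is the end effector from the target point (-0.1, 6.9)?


End effector via forward kinematics:
x = L1*cos(t1) + L2*cos(t1+t2) = -4.7537
y = L1*sin(t1) + L2*sin(t1+t2) = -2.2691
Distance to target:
d = sqrt((-0.1 - -4.7537)^2 + (6.9 - -2.2691)^2)
= sqrt(21.6573 + 84.0718)
= 10.2825 m


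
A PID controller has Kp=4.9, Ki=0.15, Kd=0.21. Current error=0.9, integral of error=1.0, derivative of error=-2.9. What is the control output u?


u = Kp*e + Ki*int(e) + Kd*de/dt
= 4.9*0.9 + 0.15*1.0 + 0.21*(-2.9)
= 4.41 + 0.15 + -0.609
= 3.951


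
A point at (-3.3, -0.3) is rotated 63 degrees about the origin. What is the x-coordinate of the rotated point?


x' = x*cos(theta) - y*sin(theta)
cos(63 deg) = 0.454, sin(63 deg) = 0.891
x' = -3.3 * 0.454 - -0.3 * 0.891
= -1.4982 - -0.2673
= -1.2309


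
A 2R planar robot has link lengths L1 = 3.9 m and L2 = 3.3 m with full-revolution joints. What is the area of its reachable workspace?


r_max = L1 + L2 = 7.2 m
r_min = |L1 - L2| = 0.6 m
Area = pi*(r_max^2 - r_min^2)
= pi*(51.84 - 0.36)
= pi * 51.48
= 161.7292 m^2


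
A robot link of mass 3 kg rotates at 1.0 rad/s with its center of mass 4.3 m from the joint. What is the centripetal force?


F = m * omega^2 * r
= 3 * 1.0^2 * 4.3
= 3 * 1.0 * 4.3
= 12.9 N


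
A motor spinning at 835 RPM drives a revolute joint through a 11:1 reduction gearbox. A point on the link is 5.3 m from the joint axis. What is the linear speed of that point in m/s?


omega_motor = 835 * 2*pi/60 = 87.441 rad/s
omega_joint = omega_motor / 11 = 7.9492 rad/s
v = omega_joint * r = 7.9492 * 5.3
= 42.1307 m/s


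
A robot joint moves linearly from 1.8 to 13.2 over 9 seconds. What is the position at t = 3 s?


s = t/T = 3/9 = 0.3333
p(t) = p0 + (pf-p0)*s
= 1.8 + (13.2 - 1.8) * 0.3333
= 5.6


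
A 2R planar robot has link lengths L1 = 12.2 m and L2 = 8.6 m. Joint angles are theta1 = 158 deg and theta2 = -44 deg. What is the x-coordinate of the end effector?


Convert angles to radians: theta1 = 2.7576, theta2 = -0.7679
x = L1*cos(theta1) + L2*cos(theta1+theta2)
x = -11.3116 + -3.4979
x = -14.8096


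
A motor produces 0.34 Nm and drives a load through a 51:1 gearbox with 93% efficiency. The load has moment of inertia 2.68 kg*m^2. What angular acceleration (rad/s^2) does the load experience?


tau_out = tau_motor * N * eta
= 0.34 * 51 * 0.93 = 16.1262 Nm
alpha = tau_out / I = 16.1262 / 2.68
= 6.0172 rad/s^2


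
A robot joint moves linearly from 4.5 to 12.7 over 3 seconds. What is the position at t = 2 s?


s = t/T = 2/3 = 0.6667
p(t) = p0 + (pf-p0)*s
= 4.5 + (12.7 - 4.5) * 0.6667
= 9.9667


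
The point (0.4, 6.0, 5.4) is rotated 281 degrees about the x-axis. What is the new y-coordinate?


Rotation about x-axis: y' = y*cos(theta) - z*sin(theta)
= 6.0 * 0.1908 - 5.4 * -0.9816
= 6.4456


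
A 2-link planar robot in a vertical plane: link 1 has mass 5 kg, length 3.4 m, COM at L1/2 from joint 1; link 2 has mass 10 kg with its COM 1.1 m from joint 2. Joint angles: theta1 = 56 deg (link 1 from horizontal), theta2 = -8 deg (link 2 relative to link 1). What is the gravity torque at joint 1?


Horizontal distance from joint 1 to link-1 COM:
  x_c1 = (L1/2)*cos(t1) = 1.7 * 0.5592 = 0.9506 m
Horizontal distance from joint 1 to link-2 COM:
  x_c2 = L1*cos(t1) + Lc2*cos(t1+t2)
       = 3.4*0.5592 + 1.1*0.6691 = 2.6373 m
tau1 = m1*g*x_c1 + m2*g*x_c2
     = 5*9.81*0.9506 + 10*9.81*2.6373
     = 46.6283 + 258.7191
     = 305.3474 Nm


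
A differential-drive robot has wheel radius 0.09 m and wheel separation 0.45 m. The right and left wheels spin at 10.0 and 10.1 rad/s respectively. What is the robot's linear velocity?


vR = r*wR = 0.09*10.0 = 0.9 m/s
vL = r*wL = 0.09*10.1 = 0.909 m/s
v = (vR+vL)/2 = 0.9045 m/s
omega = (vR-vL)/L = -0.02 rad/s
linear velocity = 0.9045 m/s


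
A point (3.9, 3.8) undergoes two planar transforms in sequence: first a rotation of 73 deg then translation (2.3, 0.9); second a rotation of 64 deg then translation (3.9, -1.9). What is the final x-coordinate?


After transform 1:
x1 = cos(73)*3.9 - sin(73)*3.8 + 2.3 = -0.1937
y1 = sin(73)*3.9 + cos(73)*3.8 + 0.9 = 5.7406
After transform 2:
x2 = cos(64)*-0.1937 - sin(64)*5.7406 + 3.9
= -1.3445


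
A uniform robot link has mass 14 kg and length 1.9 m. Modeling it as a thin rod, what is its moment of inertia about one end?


I = (1/3) * m * L^2
= (1/3) * 14 * 1.9^2
= 0.333333 * 14 * 3.61
= 16.8467 kg*m^2


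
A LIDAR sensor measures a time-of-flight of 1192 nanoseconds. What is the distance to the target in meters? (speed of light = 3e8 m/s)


tof = 1192 ns = 1.192e-06 s
dist = c * tof / 2
= 3e8 * 1.192e-06 / 2
= 178.8 m


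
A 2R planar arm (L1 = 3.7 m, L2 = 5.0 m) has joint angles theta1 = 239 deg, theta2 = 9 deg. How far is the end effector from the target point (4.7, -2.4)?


End effector via forward kinematics:
x = L1*cos(t1) + L2*cos(t1+t2) = -3.7787
y = L1*sin(t1) + L2*sin(t1+t2) = -7.8074
Distance to target:
d = sqrt((4.7 - -3.7787)^2 + (-2.4 - -7.8074)^2)
= sqrt(71.8879 + 29.2404)
= 10.0563 m


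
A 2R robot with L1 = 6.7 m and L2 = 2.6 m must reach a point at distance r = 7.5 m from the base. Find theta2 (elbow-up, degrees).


cos(theta2) = (r^2 - L1^2 - L2^2) / (2*L1*L2)
cos(theta2) = (56.25 - 44.89 - 6.76) / 34.84
cos(theta2) = 0.132032
theta2 = 82.413 degrees


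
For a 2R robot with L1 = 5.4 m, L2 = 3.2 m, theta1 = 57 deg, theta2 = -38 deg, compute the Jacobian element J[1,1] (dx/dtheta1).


J[1,1] = -L1*sin(t1) - L2*sin(t1+t2)
= -5.4*sin(57) - 3.2*sin(19)
= -5.5706


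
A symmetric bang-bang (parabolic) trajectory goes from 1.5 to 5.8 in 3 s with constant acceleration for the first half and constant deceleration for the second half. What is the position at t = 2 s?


Symmetric rest-to-rest: each phase covers (pf-p0)/2 in time T/2. 0.5*a*(T/2)^2 = (pf-p0)/2 => a = 4*(pf-p0)/T^2
a = 4*(5.8-1.5)/3^2 = 1.9111
t = 2 is in the deceleration phase (t > T/2).
p = pf - 0.5*a*(T-t)^2 = 5.8 - 0.5*1.9111*1^2
= 4.8444


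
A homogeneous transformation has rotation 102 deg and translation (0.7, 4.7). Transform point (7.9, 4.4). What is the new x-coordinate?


x' = cos(theta)*px - sin(theta)*py + tx
= -0.2079*7.9 - 0.9781*4.4 + 0.7
= -5.2464


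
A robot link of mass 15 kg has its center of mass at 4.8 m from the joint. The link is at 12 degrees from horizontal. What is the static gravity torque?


tau = m*g*L*cos(angle)
= 15 * 9.81 * 4.8 * cos(12 deg)
= 15 * 9.81 * 4.8 * 0.9781
= 690.8852 Nm


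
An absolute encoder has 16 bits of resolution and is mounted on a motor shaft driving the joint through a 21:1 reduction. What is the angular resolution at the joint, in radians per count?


counts = 2^16 = 65536
effective counts at joint = 65536 * 21 = 1376256
resolution = 2*pi / 1376256
= 4.5654e-06 rad/count


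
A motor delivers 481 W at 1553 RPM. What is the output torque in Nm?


omega = 1553 * 2*pi/60 = 162.6298 rad/s
tau = P / omega = 481 / 162.6298
= 2.9576 Nm


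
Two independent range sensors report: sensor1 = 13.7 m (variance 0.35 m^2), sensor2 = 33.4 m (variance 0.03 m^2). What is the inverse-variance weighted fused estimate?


w1 = (1/var1) / (1/var1 + 1/var2)
   = 2.8571 / (2.8571 + 33.3333) = 0.0789
w2 = 1 - w1 = 0.9211
fused = w1*s1 + w2*s2 = 1.0816 + 30.7632
= 31.8447 m


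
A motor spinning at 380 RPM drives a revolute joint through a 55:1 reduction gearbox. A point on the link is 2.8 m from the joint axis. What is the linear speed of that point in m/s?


omega_motor = 380 * 2*pi/60 = 39.7935 rad/s
omega_joint = omega_motor / 55 = 0.7235 rad/s
v = omega_joint * r = 0.7235 * 2.8
= 2.0259 m/s


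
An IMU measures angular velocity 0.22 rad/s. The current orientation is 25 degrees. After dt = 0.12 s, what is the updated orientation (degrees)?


delta_theta = w * dt = 0.22 * 0.12 = 0.0264 rad
= 1.5126 deg
theta_new = 25 + 1.5126 = 26.5126 deg


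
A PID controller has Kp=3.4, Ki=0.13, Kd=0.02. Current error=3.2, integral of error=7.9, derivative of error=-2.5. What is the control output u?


u = Kp*e + Ki*int(e) + Kd*de/dt
= 3.4*3.2 + 0.13*7.9 + 0.02*(-2.5)
= 10.88 + 1.027 + -0.05
= 11.857


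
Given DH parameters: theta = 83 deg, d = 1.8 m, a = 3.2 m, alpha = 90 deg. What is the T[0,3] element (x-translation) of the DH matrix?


T[0,3] = a * cos(theta)
= 3.2 * cos(83 deg)
= 3.2 * 0.1219
= 0.39
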